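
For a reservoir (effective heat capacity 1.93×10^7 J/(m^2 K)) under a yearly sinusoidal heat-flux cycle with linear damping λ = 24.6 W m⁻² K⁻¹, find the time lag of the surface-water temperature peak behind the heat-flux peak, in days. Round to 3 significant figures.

Areal heat capacity C = 1.93×10^7 J/(m^2 K) (given).
ω = 2π / 3.15×10^7 s = 1.99×10^-7 s⁻¹.
Phase lag φ = arctan(Cω/λ) = arctan(3.85/24.6) = 0.155 rad.
Time lag = φ / ω = 0.155 / 1.99×10^-7 = 7.78×10^5 s = 9.01 days.

9.01 days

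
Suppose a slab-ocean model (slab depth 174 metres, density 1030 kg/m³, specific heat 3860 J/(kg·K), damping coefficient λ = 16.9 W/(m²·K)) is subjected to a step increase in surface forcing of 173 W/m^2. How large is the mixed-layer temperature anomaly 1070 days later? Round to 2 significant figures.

9.2 K

Areal heat capacity C = ρ c_p D = 1030 × 3860 × 174 = 6.92×10^8 J m⁻² K⁻¹.
τ = C / λ = 6.92×10^8 / 16.9 = 4.09×10^7 s.
Equilibrium anomaly ΔT_eq = F / λ = 173 / 16.9 = 10.2 K.
t = 1070 days = 9.24×10^7 s, so t/τ = 2.26.
ΔT(t) = ΔT_eq (1 − e^(−t/τ)) = 10.2 × (1 − e^−2.26) = 9.17 K.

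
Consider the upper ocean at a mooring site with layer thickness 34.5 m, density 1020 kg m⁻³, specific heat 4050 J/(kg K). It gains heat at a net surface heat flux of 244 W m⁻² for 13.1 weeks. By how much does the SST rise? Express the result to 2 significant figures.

Areal heat capacity C = ρ c_p D = 1020 × 4050 × 34.5 = 1.43×10^8 J/(m²·K).
Net heat input Q = F Δt = 244 × (13.1 weeks × 6.048×10^5 s/week) = 1.93×10^9 J/m².
ΔT = Q / C = 1.93×10^9 / 1.43×10^8 = 13.6 K.

14 K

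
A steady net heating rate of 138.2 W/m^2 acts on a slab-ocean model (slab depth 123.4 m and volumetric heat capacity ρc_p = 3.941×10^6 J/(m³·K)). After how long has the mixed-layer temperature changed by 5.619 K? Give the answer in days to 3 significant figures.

Areal heat capacity C = ρc_p × D = 3.941×10^6 × 123.4 = 4.86×10^8 J m⁻² K⁻¹.
Time required: Δt = C ΔT / F = 4.86×10^8 × 5.619 / 138.2 = 1.98×10^7 s.
In days: 1.98×10^7 s / (86400 s/day) = 229 days.

229 days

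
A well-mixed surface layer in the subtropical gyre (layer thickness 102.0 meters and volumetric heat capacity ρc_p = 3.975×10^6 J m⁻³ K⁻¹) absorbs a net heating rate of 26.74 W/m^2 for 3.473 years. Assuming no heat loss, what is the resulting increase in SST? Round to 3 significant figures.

Areal heat capacity C = ρc_p × D = 3.975×10^6 × 102.0 = 4.05×10^8 J/(m^2 K).
Net heat input Q = F Δt = 26.74 × (3.473 years × 3.156×10^7 s/year) = 2.93×10^9 J/m².
ΔT = Q / C = 2.93×10^9 / 4.05×10^8 = 7.23 K.

7.23 K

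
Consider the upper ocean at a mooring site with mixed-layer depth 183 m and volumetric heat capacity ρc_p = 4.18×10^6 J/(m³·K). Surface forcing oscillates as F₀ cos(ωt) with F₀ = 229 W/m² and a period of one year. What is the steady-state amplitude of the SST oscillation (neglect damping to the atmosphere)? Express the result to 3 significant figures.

1.50 K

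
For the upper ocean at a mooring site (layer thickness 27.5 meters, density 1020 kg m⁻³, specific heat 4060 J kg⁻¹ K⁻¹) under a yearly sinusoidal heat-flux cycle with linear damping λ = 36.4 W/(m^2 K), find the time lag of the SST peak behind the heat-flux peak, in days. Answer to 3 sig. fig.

Areal heat capacity C = ρ c_p D = 1020 × 4060 × 27.5 = 1.14×10^8 J/(m^2 K).
ω = 2π / 3.15×10^7 s = 1.99×10^-7 s⁻¹.
Phase lag φ = arctan(Cω/λ) = arctan(22.7/36.4) = 0.557 rad.
Time lag = φ / ω = 0.557 / 1.99×10^-7 = 2.80×10^6 s = 32.4 days.

32.4 days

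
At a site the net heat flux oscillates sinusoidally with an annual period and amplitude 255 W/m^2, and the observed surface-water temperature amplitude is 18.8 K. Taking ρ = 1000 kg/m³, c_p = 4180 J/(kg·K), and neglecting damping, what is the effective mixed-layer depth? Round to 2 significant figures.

ω = 2π / 3.15×10^7 s = 1.99×10^-7 s⁻¹.
Required C = F₀ / (A ω) = 255 / (18.8 × 1.99×10^-7) = 6.81×10^7 J/(m²·K).
D = C / (ρ c_p) = 6.81×10^7 / (1000 × 4180) = 16.3 m.

16 m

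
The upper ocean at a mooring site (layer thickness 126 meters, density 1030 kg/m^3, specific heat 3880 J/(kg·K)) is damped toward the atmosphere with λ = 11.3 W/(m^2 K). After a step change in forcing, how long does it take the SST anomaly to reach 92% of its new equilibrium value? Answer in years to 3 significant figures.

3.57 years

Areal heat capacity C = ρ c_p D = 1030 × 3880 × 126 = 5.04×10^8 J/(m^2 K).
τ = C / λ = 5.04×10^8 / 11.3 = 4.46×10^7 s.
Fraction reached: 1 − e^(−t/τ) = 0.92 ⇒ t = −τ ln(1 − 0.92) = τ × 2.53.
t = 1.13×10^8 s = 3.57 years.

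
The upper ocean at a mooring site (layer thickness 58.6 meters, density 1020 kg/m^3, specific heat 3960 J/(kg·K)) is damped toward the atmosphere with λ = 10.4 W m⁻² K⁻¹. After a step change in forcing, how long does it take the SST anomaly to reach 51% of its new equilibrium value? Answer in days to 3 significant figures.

188 days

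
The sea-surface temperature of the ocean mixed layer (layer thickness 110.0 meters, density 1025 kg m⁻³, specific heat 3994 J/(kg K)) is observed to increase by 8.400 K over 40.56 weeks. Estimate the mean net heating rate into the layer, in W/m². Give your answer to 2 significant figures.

150

Areal heat capacity C = ρ c_p D = 1025 × 3994 × 110.0 = 4.50×10^8 J/(m^2 K).
Required heat per unit area: Q = C ΔT = 4.50×10^8 × 8.400 = 3.78×10^9 J/m².
Flux F = Q / Δt = 3.78×10^9 / 2.45×10^7 s = 154 W/m².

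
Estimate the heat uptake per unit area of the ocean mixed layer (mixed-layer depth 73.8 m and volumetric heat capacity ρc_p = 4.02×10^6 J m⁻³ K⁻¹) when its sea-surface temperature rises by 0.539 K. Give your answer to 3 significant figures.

1.60×10^8

Areal heat capacity C = ρc_p × D = 4.02×10^6 × 73.8 = 2.97×10^8 J m⁻² K⁻¹.
ΔQ = C ΔT = 2.97×10^8 × 0.539 = 1.60×10^8 J/m².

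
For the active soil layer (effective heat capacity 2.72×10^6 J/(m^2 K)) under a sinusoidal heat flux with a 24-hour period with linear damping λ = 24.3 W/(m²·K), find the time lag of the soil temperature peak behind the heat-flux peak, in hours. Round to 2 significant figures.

Areal heat capacity C = 2.72×10^6 J/(m^2 K) (given).
ω = 2π / 86400 s = 7.27×10^-5 s⁻¹.
Phase lag φ = arctan(Cω/λ) = arctan(198/24.3) = 1.45 rad.
Time lag = φ / ω = 1.45 / 7.27×10^-5 = 19900 s = 5.53 hours.

5.5 hours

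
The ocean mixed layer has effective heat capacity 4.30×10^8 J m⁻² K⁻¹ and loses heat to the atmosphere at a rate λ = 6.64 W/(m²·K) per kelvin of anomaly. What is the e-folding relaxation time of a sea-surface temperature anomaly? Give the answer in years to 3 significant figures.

Areal heat capacity C = 4.30×10^8 J m⁻² K⁻¹ (given).
Relaxation time τ = C / λ = 4.30×10^8 / 6.64 = 6.48×10^7 s.
In years: 6.48×10^7 s / (3.156×10^7 s/year) = 2.05 years.

2.05 years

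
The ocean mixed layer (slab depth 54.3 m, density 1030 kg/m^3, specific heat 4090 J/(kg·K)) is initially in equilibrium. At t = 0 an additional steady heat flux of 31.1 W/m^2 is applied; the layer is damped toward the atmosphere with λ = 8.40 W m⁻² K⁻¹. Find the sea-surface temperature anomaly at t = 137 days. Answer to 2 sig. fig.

1.3 K

Areal heat capacity C = ρ c_p D = 1030 × 4090 × 54.3 = 2.29×10^8 J m⁻² K⁻¹.
τ = C / λ = 2.29×10^8 / 8.40 = 2.72×10^7 s.
Equilibrium anomaly ΔT_eq = F / λ = 31.1 / 8.40 = 3.70 K.
t = 137 days = 1.18×10^7 s, so t/τ = 0.435.
ΔT(t) = ΔT_eq (1 − e^(−t/τ)) = 3.70 × (1 − e^−0.435) = 1.31 K.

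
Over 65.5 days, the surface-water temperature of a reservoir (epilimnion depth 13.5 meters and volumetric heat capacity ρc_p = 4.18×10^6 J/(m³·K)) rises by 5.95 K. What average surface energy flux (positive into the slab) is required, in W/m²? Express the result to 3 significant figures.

Areal heat capacity C = ρc_p × D = 4.18×10^6 × 13.5 = 5.64×10^7 J/(m^2 K).
Required heat per unit area: Q = C ΔT = 5.64×10^7 × 5.95 = 3.36×10^8 J/m².
Flux F = Q / Δt = 3.36×10^8 / 5.66×10^6 s = 59.3 W/m².

59.3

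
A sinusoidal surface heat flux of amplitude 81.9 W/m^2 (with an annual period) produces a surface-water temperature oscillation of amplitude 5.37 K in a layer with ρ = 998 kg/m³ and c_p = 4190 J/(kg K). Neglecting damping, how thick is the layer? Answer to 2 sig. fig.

ω = 2π / 3.15×10^7 s = 1.99×10^-7 s⁻¹.
Required C = F₀ / (A ω) = 81.9 / (5.37 × 1.99×10^-7) = 7.65×10^7 J/(m²·K).
D = C / (ρ c_p) = 7.65×10^7 / (998 × 4190) = 18.3 m.

18 m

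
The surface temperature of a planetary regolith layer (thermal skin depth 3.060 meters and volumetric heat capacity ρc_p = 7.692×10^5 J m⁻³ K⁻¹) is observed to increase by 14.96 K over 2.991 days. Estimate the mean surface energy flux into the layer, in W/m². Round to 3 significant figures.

Areal heat capacity C = ρc_p × D = 7.692×10^5 × 3.060 = 2.35×10^6 J/(m²·K).
Required heat per unit area: Q = C ΔT = 2.35×10^6 × 14.96 = 3.52×10^7 J/m².
Flux F = Q / Δt = 3.52×10^7 / 2.58×10^5 s = 136 W/m².

136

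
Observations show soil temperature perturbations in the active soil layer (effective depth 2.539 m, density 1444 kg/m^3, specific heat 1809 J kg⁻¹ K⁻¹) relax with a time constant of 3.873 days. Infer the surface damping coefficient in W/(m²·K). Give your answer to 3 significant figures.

19.8

Areal heat capacity C = ρ c_p D = 1444 × 1809 × 2.539 = 6.63×10^6 J m⁻² K⁻¹.
τ = 3.873 days = 3.35×10^5 s.
λ = C / τ = 6.63×10^6 / 3.35×10^5 = 19.8 W/(m²·K).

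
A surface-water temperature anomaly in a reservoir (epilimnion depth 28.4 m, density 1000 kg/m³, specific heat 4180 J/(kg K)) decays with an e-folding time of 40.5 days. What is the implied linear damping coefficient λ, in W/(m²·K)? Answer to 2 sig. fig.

Areal heat capacity C = ρ c_p D = 1000 × 4180 × 28.4 = 1.19×10^8 J m⁻² K⁻¹.
τ = 40.5 days = 3.50×10^6 s.
λ = C / τ = 1.19×10^8 / 3.50×10^6 = 33.9 W/(m²·K).

34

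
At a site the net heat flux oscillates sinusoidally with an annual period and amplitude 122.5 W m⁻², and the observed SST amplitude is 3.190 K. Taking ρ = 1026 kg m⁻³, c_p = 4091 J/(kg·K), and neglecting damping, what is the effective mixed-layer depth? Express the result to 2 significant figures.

ω = 2π / 3.15×10^7 s = 1.99×10^-7 s⁻¹.
Required C = F₀ / (A ω) = 122.5 / (3.190 × 1.99×10^-7) = 1.93×10^8 J/(m²·K).
D = C / (ρ c_p) = 1.93×10^8 / (1026 × 4091) = 45.9 m.

46 m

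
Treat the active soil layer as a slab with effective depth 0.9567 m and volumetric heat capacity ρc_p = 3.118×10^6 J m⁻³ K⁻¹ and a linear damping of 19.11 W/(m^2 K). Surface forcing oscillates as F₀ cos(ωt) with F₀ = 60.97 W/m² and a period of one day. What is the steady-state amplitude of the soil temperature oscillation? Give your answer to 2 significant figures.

Areal heat capacity C = ρc_p × D = 3.118×10^6 × 0.9567 = 2.98×10^6 J/(m^2 K).
Angular frequency ω = 2π / T = 2π / 86400 s = 7.27×10^-5 s⁻¹.
√((Cω)² + λ²) = √((217)² + 19.11²) = 218 W/(m²·K).
Amplitude A = F₀ / √((Cω)²+λ²) = 60.97 / 218 = 0.280 K.

0.28 K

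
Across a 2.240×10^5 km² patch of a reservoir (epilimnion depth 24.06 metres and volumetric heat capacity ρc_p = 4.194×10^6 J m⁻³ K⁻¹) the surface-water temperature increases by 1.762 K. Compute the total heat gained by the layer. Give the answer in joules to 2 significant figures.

Areal heat capacity C = ρc_p × D = 4.194×10^6 × 24.06 = 1.01×10^8 J/(m²·K).
Heat per unit area: q = C ΔT = 1.01×10^8 × 1.762 = 1.78×10^8 J/m².
Total heat: Q = q × A = 1.78×10^8 × (2.240×10^5 × 10⁶ m²) = 3.98×10^19 J.

4.0×10^19 J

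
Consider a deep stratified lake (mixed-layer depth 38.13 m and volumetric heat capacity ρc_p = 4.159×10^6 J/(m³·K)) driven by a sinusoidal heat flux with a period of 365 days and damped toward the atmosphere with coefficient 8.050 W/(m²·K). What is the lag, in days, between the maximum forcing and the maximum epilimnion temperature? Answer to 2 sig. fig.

77 days

Areal heat capacity C = ρc_p × D = 4.159×10^6 × 38.13 = 1.59×10^8 J/(m²·K).
ω = 2π / 3.15×10^7 s = 1.99×10^-7 s⁻¹.
Phase lag φ = arctan(Cω/λ) = arctan(31.6/8.050) = 1.32 rad.
Time lag = φ / ω = 1.32 / 1.99×10^-7 = 6.63×10^6 s = 76.8 days.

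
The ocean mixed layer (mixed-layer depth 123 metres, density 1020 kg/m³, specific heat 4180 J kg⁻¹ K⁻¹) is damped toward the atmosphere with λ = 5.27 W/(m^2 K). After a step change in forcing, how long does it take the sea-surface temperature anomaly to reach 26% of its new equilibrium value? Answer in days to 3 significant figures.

347 days

Areal heat capacity C = ρ c_p D = 1020 × 4180 × 123 = 5.24×10^8 J/(m²·K).
τ = C / λ = 5.24×10^8 / 5.27 = 9.95×10^7 s.
Fraction reached: 1 − e^(−t/τ) = 0.26 ⇒ t = −τ ln(1 − 0.26) = τ × 0.301.
t = 3.00×10^7 s = 347 days.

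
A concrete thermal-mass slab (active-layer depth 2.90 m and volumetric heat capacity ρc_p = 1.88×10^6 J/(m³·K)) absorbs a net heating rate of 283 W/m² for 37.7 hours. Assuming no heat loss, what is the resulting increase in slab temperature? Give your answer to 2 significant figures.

Areal heat capacity C = ρc_p × D = 1.88×10^6 × 2.90 = 5.45×10^6 J m⁻² K⁻¹.
Net heat input Q = F Δt = 283 × (37.7 hours × 3600 s/hour) = 3.84×10^7 J/m².
ΔT = Q / C = 3.84×10^7 / 5.45×10^6 = 7.04 K.

7.0 K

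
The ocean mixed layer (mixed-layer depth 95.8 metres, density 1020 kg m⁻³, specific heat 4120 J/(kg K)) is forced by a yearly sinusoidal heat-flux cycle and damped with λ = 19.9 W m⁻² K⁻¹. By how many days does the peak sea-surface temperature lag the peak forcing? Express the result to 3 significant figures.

Areal heat capacity C = ρ c_p D = 1020 × 4120 × 95.8 = 4.03×10^8 J m⁻² K⁻¹.
ω = 2π / 3.15×10^7 s = 1.99×10^-7 s⁻¹.
Phase lag φ = arctan(Cω/λ) = arctan(80.2/19.9) = 1.33 rad.
Time lag = φ / ω = 1.33 / 1.99×10^-7 = 6.66×10^6 s = 77.1 days.

77.1 days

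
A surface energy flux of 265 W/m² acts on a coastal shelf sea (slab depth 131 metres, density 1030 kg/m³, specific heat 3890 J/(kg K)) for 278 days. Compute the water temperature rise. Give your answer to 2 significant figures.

12 K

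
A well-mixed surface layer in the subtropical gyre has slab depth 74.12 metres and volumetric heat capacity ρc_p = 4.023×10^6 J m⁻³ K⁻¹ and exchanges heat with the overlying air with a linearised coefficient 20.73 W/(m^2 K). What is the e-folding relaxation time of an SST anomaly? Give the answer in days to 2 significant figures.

Areal heat capacity C = ρc_p × D = 4.023×10^6 × 74.12 = 2.98×10^8 J m⁻² K⁻¹.
Relaxation time τ = C / λ = 2.98×10^8 / 20.73 = 1.44×10^7 s.
In days: 1.44×10^7 s / (86400 s/day) = 166 days.

170 days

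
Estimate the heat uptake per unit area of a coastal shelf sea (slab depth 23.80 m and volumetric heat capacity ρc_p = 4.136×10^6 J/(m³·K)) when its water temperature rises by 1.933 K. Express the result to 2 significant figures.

1.9×10^8

Areal heat capacity C = ρc_p × D = 4.136×10^6 × 23.80 = 9.84×10^7 J/(m^2 K).
ΔQ = C ΔT = 9.84×10^7 × 1.933 = 1.90×10^8 J/m².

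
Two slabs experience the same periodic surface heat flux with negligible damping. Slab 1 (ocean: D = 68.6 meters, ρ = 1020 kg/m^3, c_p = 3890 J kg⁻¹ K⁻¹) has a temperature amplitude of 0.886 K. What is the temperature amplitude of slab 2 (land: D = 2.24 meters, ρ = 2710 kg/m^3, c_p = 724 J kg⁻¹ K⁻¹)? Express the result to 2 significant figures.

C_ocean = 2.72×10^8 J/(m²·K); C_land = 4.39×10^6 J/(m²·K).
A ∝ 1/C ⇒ A_land = A_ocean × C_ocean/C_land = 0.886 × 61.9 = 54.9 K.

55 K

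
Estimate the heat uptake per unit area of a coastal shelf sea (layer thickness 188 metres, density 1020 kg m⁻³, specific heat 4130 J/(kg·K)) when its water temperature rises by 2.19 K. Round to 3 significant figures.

Areal heat capacity C = ρ c_p D = 1020 × 4130 × 188 = 7.92×10^8 J/(m^2 K).
ΔQ = C ΔT = 7.92×10^8 × 2.19 = 1.73×10^9 J/m².

1.73×10^9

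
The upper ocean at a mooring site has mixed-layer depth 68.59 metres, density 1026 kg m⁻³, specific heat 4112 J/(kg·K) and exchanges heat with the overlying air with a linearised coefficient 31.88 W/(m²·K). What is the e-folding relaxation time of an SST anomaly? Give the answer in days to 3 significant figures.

105 days

Areal heat capacity C = ρ c_p D = 1026 × 4112 × 68.59 = 2.89×10^8 J/(m²·K).
Relaxation time τ = C / λ = 2.89×10^8 / 31.88 = 9.08×10^6 s.
In days: 9.08×10^6 s / (86400 s/day) = 105 days.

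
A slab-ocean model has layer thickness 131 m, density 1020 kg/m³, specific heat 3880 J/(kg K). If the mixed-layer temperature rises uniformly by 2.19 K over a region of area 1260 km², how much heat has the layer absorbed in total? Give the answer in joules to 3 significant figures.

Areal heat capacity C = ρ c_p D = 1020 × 3880 × 131 = 5.18×10^8 J m⁻² K⁻¹.
Heat per unit area: q = C ΔT = 5.18×10^8 × 2.19 = 1.14×10^9 J/m².
Total heat: Q = q × A = 1.14×10^9 × (1260 × 10⁶ m²) = 1.43×10^18 J.

1.43×10^18 J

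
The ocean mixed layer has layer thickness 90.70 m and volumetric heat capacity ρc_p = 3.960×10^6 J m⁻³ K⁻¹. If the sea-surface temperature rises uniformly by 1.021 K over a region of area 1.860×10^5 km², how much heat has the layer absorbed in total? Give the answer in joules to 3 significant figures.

6.82×10^19 J

Areal heat capacity C = ρc_p × D = 3.960×10^6 × 90.70 = 3.59×10^8 J m⁻² K⁻¹.
Heat per unit area: q = C ΔT = 3.59×10^8 × 1.021 = 3.67×10^8 J/m².
Total heat: Q = q × A = 3.67×10^8 × (1.860×10^5 × 10⁶ m²) = 6.82×10^19 J.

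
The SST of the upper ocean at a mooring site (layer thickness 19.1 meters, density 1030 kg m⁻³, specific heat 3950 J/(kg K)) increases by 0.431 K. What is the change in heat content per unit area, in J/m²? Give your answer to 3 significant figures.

Areal heat capacity C = ρ c_p D = 1030 × 3950 × 19.1 = 7.77×10^7 J/(m^2 K).
ΔQ = C ΔT = 7.77×10^7 × 0.431 = 3.35×10^7 J/m².

3.35×10^7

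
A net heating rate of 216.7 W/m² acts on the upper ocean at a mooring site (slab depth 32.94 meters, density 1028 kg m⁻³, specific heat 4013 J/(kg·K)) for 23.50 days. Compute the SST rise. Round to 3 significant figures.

3.24 K

Areal heat capacity C = ρ c_p D = 1028 × 4013 × 32.94 = 1.36×10^8 J m⁻² K⁻¹.
Net heat input Q = F Δt = 216.7 × (23.50 days × 86400 s/day) = 4.40×10^8 J/m².
ΔT = Q / C = 4.40×10^8 / 1.36×10^8 = 3.24 K.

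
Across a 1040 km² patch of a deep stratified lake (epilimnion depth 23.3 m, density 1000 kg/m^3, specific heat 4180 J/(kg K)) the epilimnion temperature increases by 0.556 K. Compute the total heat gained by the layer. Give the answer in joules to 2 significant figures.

Areal heat capacity C = ρ c_p D = 1000 × 4180 × 23.3 = 9.74×10^7 J m⁻² K⁻¹.
Heat per unit area: q = C ΔT = 9.74×10^7 × 0.556 = 5.42×10^7 J/m².
Total heat: Q = q × A = 5.42×10^7 × (1040 × 10⁶ m²) = 5.63×10^16 J.

5.6×10^16 J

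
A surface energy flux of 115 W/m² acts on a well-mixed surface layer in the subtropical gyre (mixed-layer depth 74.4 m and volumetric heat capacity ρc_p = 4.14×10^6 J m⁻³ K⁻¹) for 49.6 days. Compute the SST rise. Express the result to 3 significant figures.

1.60 K

Areal heat capacity C = ρc_p × D = 4.14×10^6 × 74.4 = 3.08×10^8 J m⁻² K⁻¹.
Net heat input Q = F Δt = 115 × (49.6 days × 86400 s/day) = 4.93×10^8 J/m².
ΔT = Q / C = 4.93×10^8 / 3.08×10^8 = 1.60 K.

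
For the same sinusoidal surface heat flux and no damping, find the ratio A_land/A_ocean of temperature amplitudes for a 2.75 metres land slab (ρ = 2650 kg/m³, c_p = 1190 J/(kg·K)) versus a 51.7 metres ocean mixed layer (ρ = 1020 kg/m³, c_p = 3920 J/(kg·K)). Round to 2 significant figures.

24

C_ocean = 1020 × 3920 × 51.7 = 2.07×10^8 J/(m²·K).
C_land = 2650 × 1190 × 2.75 = 8.67×10^6 J/(m²·K).
Undamped amplitude ∝ 1/C, so A_land/A_ocean = C_ocean/C_land = 23.8.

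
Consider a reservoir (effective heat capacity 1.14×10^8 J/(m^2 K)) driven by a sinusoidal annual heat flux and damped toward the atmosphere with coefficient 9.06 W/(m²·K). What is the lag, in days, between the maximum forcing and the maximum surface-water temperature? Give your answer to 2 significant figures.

69 days

Areal heat capacity C = 1.14×10^8 J/(m^2 K) (given).
ω = 2π / 3.15×10^7 s = 1.99×10^-7 s⁻¹.
Phase lag φ = arctan(Cω/λ) = arctan(22.7/9.06) = 1.19 rad.
Time lag = φ / ω = 1.19 / 1.99×10^-7 = 5.98×10^6 s = 69.2 days.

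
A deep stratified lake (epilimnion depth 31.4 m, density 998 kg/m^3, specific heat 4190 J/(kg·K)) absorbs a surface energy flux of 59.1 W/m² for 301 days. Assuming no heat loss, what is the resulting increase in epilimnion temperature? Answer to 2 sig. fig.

12 K

Areal heat capacity C = ρ c_p D = 998 × 4190 × 31.4 = 1.31×10^8 J/(m²·K).
Net heat input Q = F Δt = 59.1 × (301 days × 86400 s/day) = 1.54×10^9 J/m².
ΔT = Q / C = 1.54×10^9 / 1.31×10^8 = 11.7 K.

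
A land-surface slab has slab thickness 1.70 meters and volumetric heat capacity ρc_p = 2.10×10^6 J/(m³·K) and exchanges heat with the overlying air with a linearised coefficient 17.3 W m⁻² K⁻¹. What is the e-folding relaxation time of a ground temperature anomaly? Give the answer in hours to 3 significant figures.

57.3 hours

Areal heat capacity C = ρc_p × D = 2.10×10^6 × 1.70 = 3.57×10^6 J m⁻² K⁻¹.
Relaxation time τ = C / λ = 3.57×10^6 / 17.3 = 2.06×10^5 s.
In hours: 2.06×10^5 s / (3600 s/hour) = 57.3 hours.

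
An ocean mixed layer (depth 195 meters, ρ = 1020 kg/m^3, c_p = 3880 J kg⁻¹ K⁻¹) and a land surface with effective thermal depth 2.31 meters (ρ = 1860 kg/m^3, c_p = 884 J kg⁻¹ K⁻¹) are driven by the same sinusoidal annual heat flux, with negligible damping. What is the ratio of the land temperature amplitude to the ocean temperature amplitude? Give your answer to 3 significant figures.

203

C_ocean = 1020 × 3880 × 195 = 7.72×10^8 J/(m²·K).
C_land = 1860 × 884 × 2.31 = 3.80×10^6 J/(m²·K).
Undamped amplitude ∝ 1/C, so A_land/A_ocean = C_ocean/C_land = 203.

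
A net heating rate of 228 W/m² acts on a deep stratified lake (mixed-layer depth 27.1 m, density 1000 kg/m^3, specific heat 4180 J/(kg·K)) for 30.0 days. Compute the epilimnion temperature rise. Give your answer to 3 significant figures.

5.22 K

Areal heat capacity C = ρ c_p D = 1000 × 4180 × 27.1 = 1.13×10^8 J m⁻² K⁻¹.
Net heat input Q = F Δt = 228 × (30.0 days × 86400 s/day) = 5.91×10^8 J/m².
ΔT = Q / C = 5.91×10^8 / 1.13×10^8 = 5.22 K.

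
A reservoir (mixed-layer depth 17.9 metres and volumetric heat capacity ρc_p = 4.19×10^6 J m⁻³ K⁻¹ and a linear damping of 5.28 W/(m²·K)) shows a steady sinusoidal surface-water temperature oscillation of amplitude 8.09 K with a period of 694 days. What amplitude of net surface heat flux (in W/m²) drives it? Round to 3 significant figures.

Areal heat capacity C = ρc_p × D = 4.19×10^6 × 17.9 = 7.50×10^7 J/(m²·K).
ω = 2π / 6.00×10^7 s = 1.05×10^-7 s⁻¹.
√((Cω)² + λ²) = √((7.86)² + 5.28²) = 9.47 W/(m²·K).
F₀ = A × √((Cω)²+λ²) = 8.09 × 9.47 = 76.6 W/m².

76.6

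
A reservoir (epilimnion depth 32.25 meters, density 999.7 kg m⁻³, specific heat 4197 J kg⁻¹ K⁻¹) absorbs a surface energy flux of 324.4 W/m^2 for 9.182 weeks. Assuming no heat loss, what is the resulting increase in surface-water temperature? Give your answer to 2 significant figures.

Areal heat capacity C = ρ c_p D = 999.7 × 4197 × 32.25 = 1.35×10^8 J/(m^2 K).
Net heat input Q = F Δt = 324.4 × (9.182 weeks × 6.048×10^5 s/week) = 1.80×10^9 J/m².
ΔT = Q / C = 1.80×10^9 / 1.35×10^8 = 13.3 K.

13 K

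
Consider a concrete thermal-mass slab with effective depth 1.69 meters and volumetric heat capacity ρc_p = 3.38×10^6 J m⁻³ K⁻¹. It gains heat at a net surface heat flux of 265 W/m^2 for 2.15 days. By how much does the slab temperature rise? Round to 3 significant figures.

8.62 K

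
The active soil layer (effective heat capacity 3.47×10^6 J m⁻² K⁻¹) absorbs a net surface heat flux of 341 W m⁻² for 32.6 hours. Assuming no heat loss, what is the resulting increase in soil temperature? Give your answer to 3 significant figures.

Areal heat capacity C = 3.47×10^6 J m⁻² K⁻¹ (given).
Net heat input Q = F Δt = 341 × (32.6 hours × 3600 s/hour) = 4.00×10^7 J/m².
ΔT = Q / C = 4.00×10^7 / 3.47×10^6 = 11.5 K.

11.5 K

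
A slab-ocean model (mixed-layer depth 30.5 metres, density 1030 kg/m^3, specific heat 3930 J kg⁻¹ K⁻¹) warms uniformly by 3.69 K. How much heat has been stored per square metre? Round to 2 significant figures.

4.6×10^8

Areal heat capacity C = ρ c_p D = 1030 × 3930 × 30.5 = 1.23×10^8 J m⁻² K⁻¹.
ΔQ = C ΔT = 1.23×10^8 × 3.69 = 4.56×10^8 J/m².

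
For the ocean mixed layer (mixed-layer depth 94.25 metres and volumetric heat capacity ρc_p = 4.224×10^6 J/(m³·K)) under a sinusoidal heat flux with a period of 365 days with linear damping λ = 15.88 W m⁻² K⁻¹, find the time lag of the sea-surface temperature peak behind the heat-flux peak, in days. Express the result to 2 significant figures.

80 days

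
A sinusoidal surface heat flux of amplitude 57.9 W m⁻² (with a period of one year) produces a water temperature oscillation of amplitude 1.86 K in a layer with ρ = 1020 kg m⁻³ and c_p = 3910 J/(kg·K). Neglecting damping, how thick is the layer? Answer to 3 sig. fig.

39.2 m

ω = 2π / 3.15×10^7 s = 1.99×10^-7 s⁻¹.
Required C = F₀ / (A ω) = 57.9 / (1.86 × 1.99×10^-7) = 1.56×10^8 J/(m²·K).
D = C / (ρ c_p) = 1.56×10^8 / (1020 × 3910) = 39.2 m.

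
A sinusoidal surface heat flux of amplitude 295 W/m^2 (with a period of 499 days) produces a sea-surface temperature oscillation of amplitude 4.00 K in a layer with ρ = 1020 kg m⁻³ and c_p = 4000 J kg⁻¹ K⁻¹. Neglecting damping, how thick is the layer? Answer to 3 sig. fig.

124 m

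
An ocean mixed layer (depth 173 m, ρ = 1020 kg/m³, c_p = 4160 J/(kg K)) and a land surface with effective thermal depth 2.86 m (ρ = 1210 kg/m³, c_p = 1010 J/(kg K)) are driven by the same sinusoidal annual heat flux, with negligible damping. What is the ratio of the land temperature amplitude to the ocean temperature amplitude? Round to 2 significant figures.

210

C_ocean = 1020 × 4160 × 173 = 7.34×10^8 J/(m²·K).
C_land = 1210 × 1010 × 2.86 = 3.50×10^6 J/(m²·K).
Undamped amplitude ∝ 1/C, so A_land/A_ocean = C_ocean/C_land = 210.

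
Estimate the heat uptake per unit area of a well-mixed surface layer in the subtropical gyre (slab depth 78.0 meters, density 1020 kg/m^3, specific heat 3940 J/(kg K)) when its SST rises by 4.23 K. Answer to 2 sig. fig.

1.3×10^9

Areal heat capacity C = ρ c_p D = 1020 × 3940 × 78.0 = 3.13×10^8 J/(m^2 K).
ΔQ = C ΔT = 3.13×10^8 × 4.23 = 1.33×10^9 J/m².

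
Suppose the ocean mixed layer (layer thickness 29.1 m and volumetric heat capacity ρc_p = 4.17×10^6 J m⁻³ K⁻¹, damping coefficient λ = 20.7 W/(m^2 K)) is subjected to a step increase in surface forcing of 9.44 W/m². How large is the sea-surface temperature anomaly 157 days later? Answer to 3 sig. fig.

0.411 K

Areal heat capacity C = ρc_p × D = 4.17×10^6 × 29.1 = 1.21×10^8 J/(m^2 K).
τ = C / λ = 1.21×10^8 / 20.7 = 5.86×10^6 s.
Equilibrium anomaly ΔT_eq = F / λ = 9.44 / 20.7 = 0.456 K.
t = 157 days = 1.36×10^7 s, so t/τ = 2.31.
ΔT(t) = ΔT_eq (1 − e^(−t/τ)) = 0.456 × (1 − e^−2.31) = 0.411 K.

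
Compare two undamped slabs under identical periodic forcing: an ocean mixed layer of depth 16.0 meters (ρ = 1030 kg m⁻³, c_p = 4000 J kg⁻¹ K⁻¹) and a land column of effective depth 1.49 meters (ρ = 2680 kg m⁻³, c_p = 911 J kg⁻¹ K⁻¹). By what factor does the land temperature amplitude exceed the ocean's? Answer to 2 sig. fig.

C_ocean = 1030 × 4000 × 16.0 = 6.59×10^7 J/(m²·K).
C_land = 2680 × 911 × 1.49 = 3.64×10^6 J/(m²·K).
Undamped amplitude ∝ 1/C, so A_land/A_ocean = C_ocean/C_land = 18.1.

18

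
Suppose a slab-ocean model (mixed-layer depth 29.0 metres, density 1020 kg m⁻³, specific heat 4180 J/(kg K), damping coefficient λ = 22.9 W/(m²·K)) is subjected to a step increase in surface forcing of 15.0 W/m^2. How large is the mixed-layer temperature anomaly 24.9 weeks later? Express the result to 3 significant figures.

Areal heat capacity C = ρ c_p D = 1020 × 4180 × 29.0 = 1.24×10^8 J/(m²·K).
τ = C / λ = 1.24×10^8 / 22.9 = 5.40×10^6 s.
Equilibrium anomaly ΔT_eq = F / λ = 15.0 / 22.9 = 0.655 K.
t = 24.9 weeks = 1.51×10^7 s, so t/τ = 2.79.
ΔT(t) = ΔT_eq (1 − e^(−t/τ)) = 0.655 × (1 − e^−2.79) = 0.615 K.

0.615 K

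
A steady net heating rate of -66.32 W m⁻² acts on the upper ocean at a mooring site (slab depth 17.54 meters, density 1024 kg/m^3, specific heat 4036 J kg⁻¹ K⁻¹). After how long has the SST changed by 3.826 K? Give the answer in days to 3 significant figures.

48.4 days

Areal heat capacity C = ρ c_p D = 1024 × 4036 × 17.54 = 7.25×10^7 J/(m^2 K).
Time required: Δt = C ΔT / F = 7.25×10^7 × -3.826 / -66.32 = 4.18×10^6 s.
In days: 4.18×10^6 s / (86400 s/day) = 48.4 days.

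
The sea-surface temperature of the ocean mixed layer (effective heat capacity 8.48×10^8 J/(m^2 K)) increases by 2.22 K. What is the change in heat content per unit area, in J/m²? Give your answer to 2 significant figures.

Areal heat capacity C = 8.48×10^8 J/(m^2 K) (given).
ΔQ = C ΔT = 8.48×10^8 × 2.22 = 1.88×10^9 J/m².

1.9×10^9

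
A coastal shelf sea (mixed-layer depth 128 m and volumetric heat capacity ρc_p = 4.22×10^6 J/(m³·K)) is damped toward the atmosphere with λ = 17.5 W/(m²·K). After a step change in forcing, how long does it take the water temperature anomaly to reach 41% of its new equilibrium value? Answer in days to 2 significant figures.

190 days

Areal heat capacity C = ρc_p × D = 4.22×10^6 × 128 = 5.40×10^8 J/(m²·K).
τ = C / λ = 5.40×10^8 / 17.5 = 3.09×10^7 s.
Fraction reached: 1 − e^(−t/τ) = 0.41 ⇒ t = −τ ln(1 − 0.41) = τ × 0.528.
t = 1.63×10^7 s = 188 days.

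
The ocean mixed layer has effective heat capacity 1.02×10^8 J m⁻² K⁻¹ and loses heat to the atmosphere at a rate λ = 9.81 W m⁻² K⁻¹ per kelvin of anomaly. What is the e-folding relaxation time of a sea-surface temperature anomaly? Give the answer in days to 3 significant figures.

120 days

Areal heat capacity C = 1.02×10^8 J m⁻² K⁻¹ (given).
Relaxation time τ = C / λ = 1.02×10^8 / 9.81 = 1.04×10^7 s.
In days: 1.04×10^7 s / (86400 s/day) = 120 days.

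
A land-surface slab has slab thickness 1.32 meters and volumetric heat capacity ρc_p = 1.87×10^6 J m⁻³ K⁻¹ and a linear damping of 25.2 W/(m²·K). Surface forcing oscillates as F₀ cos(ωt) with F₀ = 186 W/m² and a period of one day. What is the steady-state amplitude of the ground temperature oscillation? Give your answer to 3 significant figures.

1.03 K

Areal heat capacity C = ρc_p × D = 1.87×10^6 × 1.32 = 2.47×10^6 J/(m^2 K).
Angular frequency ω = 2π / T = 2π / 86400 s = 7.27×10^-5 s⁻¹.
√((Cω)² + λ²) = √((180)² + 25.2²) = 181 W/(m²·K).
Amplitude A = F₀ / √((Cω)²+λ²) = 186 / 181 = 1.03 K.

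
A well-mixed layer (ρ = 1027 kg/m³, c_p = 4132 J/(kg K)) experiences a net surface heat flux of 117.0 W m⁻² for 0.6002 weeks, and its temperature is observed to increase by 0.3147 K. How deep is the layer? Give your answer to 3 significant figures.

Heat input Q = F Δt = 117.0 × 3.63×10^5 s = 4.25×10^7 J/m².
Required areal heat capacity C = Q / ΔT = 1.35×10^8 J/(m²·K).
Depth D = C / (ρ c_p) = 1.35×10^8 / (1027 × 4132) = 31.8 m.

31.8 m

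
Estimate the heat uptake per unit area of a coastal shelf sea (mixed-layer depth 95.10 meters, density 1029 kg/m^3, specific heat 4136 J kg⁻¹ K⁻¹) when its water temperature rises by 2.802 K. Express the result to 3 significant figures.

Areal heat capacity C = ρ c_p D = 1029 × 4136 × 95.10 = 4.05×10^8 J/(m²·K).
ΔQ = C ΔT = 4.05×10^8 × 2.802 = 1.13×10^9 J/m².

1.13×10^9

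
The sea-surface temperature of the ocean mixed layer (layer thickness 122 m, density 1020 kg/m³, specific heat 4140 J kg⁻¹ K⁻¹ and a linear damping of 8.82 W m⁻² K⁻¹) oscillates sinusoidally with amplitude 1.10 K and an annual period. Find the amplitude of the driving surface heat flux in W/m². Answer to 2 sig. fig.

110

Areal heat capacity C = ρ c_p D = 1020 × 4140 × 122 = 5.15×10^8 J/(m²·K).
ω = 2π / 3.15×10^7 s = 1.99×10^-7 s⁻¹.
√((Cω)² + λ²) = √((103)² + 8.82²) = 103 W/(m²·K).
F₀ = A × √((Cω)²+λ²) = 1.10 × 103 = 113 W/m².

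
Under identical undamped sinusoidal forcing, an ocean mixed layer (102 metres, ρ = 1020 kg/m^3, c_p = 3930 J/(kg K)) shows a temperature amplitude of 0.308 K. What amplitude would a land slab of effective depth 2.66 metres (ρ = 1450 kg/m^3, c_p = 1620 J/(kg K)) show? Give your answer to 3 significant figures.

20.2 K

C_ocean = 4.09×10^8 J/(m²·K); C_land = 6.25×10^6 J/(m²·K).
A ∝ 1/C ⇒ A_land = A_ocean × C_ocean/C_land = 0.308 × 65.4 = 20.2 K.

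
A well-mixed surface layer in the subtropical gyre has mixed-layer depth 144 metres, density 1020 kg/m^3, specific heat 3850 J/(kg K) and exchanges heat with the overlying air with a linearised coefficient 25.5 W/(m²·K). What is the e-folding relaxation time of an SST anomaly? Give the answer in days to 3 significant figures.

257 days

Areal heat capacity C = ρ c_p D = 1020 × 3850 × 144 = 5.65×10^8 J/(m^2 K).
Relaxation time τ = C / λ = 5.65×10^8 / 25.5 = 2.22×10^7 s.
In days: 2.22×10^7 s / (86400 s/day) = 257 days.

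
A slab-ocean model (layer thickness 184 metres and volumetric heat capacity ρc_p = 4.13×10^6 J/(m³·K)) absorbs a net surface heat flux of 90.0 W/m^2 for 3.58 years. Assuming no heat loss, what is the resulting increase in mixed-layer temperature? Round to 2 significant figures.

13 K

Areal heat capacity C = ρc_p × D = 4.13×10^6 × 184 = 7.60×10^8 J m⁻² K⁻¹.
Net heat input Q = F Δt = 90.0 × (3.58 years × 3.156×10^7 s/year) = 1.02×10^10 J/m².
ΔT = Q / C = 1.02×10^10 / 7.60×10^8 = 13.4 K.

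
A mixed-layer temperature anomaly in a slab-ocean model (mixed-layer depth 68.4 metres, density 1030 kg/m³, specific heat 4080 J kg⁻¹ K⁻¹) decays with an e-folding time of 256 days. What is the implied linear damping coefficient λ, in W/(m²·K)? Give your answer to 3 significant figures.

Areal heat capacity C = ρ c_p D = 1030 × 4080 × 68.4 = 2.87×10^8 J/(m²·K).
τ = 256 days = 2.21×10^7 s.
λ = C / τ = 2.87×10^8 / 2.21×10^7 = 13.0 W/(m²·K).

13.0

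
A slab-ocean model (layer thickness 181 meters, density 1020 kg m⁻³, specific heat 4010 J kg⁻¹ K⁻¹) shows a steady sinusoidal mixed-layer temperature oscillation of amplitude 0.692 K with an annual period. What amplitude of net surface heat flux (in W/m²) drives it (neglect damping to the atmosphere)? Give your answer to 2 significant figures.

100

Areal heat capacity C = ρ c_p D = 1020 × 4010 × 181 = 7.40×10^8 J m⁻² K⁻¹.
ω = 2π / 3.15×10^7 s = 1.99×10^-7 s⁻¹.
Cω = 7.40×10^8 × 1.99×10^-7 = 148 W/(m²·K).
F₀ = A × Cω = 0.692 × 148 = 102 W/m².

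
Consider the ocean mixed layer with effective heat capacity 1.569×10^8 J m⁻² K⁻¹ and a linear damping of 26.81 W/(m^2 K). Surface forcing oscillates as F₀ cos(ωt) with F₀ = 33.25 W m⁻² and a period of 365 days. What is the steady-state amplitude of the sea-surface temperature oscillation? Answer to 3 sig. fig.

Areal heat capacity C = 1.569×10^8 J m⁻² K⁻¹ (given).
Angular frequency ω = 2π / T = 2π / 3.15×10^7 s = 1.99×10^-7 s⁻¹.
√((Cω)² + λ²) = √((31.3)² + 26.81²) = 41.2 W/(m²·K).
Amplitude A = F₀ / √((Cω)²+λ²) = 33.25 / 41.2 = 0.807 K.

0.807 K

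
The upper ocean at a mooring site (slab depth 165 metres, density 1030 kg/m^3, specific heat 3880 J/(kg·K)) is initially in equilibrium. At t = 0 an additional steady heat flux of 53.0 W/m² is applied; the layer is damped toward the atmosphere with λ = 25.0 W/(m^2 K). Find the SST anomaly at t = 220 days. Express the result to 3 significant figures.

Areal heat capacity C = ρ c_p D = 1030 × 3880 × 165 = 6.59×10^8 J/(m^2 K).
τ = C / λ = 6.59×10^8 / 25.0 = 2.64×10^7 s.
Equilibrium anomaly ΔT_eq = F / λ = 53.0 / 25.0 = 2.12 K.
t = 220 days = 1.90×10^7 s, so t/τ = 0.721.
ΔT(t) = ΔT_eq (1 − e^(−t/τ)) = 2.12 × (1 − e^−0.721) = 1.09 K.

1.09 K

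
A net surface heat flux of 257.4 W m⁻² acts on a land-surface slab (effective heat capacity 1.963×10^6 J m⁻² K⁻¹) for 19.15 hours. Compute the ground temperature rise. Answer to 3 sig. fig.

9.04 K

Areal heat capacity C = 1.963×10^6 J m⁻² K⁻¹ (given).
Net heat input Q = F Δt = 257.4 × (19.15 hours × 3600 s/hour) = 1.77×10^7 J/m².
ΔT = Q / C = 1.77×10^7 / 1.96×10^6 = 9.04 K.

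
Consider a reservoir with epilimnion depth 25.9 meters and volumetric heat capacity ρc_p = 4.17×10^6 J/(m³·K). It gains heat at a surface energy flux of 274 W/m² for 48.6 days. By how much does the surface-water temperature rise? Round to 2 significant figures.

11 K

Areal heat capacity C = ρc_p × D = 4.17×10^6 × 25.9 = 1.08×10^8 J/(m^2 K).
Net heat input Q = F Δt = 274 × (48.6 days × 86400 s/day) = 1.15×10^9 J/m².
ΔT = Q / C = 1.15×10^9 / 1.08×10^8 = 10.7 K.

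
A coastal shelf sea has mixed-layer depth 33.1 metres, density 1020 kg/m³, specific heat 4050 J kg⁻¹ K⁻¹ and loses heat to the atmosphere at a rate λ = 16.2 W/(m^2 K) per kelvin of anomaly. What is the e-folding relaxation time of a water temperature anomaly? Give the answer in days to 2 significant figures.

98 days

Areal heat capacity C = ρ c_p D = 1020 × 4050 × 33.1 = 1.37×10^8 J/(m²·K).
Relaxation time τ = C / λ = 1.37×10^8 / 16.2 = 8.44×10^6 s.
In days: 8.44×10^6 s / (86400 s/day) = 97.7 days.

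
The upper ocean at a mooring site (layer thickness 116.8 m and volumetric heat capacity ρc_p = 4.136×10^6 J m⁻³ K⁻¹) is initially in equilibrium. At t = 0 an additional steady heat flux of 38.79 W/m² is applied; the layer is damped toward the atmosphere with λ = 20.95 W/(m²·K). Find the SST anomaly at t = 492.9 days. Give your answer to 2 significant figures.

1.6 K

Areal heat capacity C = ρc_p × D = 4.136×10^6 × 116.8 = 4.83×10^8 J m⁻² K⁻¹.
τ = C / λ = 4.83×10^8 / 20.95 = 2.31×10^7 s.
Equilibrium anomaly ΔT_eq = F / λ = 38.79 / 20.95 = 1.85 K.
t = 492.9 days = 4.26×10^7 s, so t/τ = 1.85.
ΔT(t) = ΔT_eq (1 − e^(−t/τ)) = 1.85 × (1 − e^−1.85) = 1.56 K.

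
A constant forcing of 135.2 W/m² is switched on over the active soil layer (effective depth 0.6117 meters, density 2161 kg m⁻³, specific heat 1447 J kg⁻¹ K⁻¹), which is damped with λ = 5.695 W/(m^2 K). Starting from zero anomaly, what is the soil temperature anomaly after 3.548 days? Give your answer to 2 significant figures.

14 K

Areal heat capacity C = ρ c_p D = 2161 × 1447 × 0.6117 = 1.91×10^6 J/(m^2 K).
τ = C / λ = 1.91×10^6 / 5.695 = 3.36×10^5 s.
Equilibrium anomaly ΔT_eq = F / λ = 135.2 / 5.695 = 23.7 K.
t = 3.548 days = 3.07×10^5 s, so t/τ = 0.913.
ΔT(t) = ΔT_eq (1 − e^(−t/τ)) = 23.7 × (1 − e^−0.913) = 14.2 K.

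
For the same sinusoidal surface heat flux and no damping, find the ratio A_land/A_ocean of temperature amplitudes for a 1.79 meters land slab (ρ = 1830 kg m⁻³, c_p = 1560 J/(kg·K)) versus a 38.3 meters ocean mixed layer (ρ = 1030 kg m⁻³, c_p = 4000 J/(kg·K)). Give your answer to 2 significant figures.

31

C_ocean = 1030 × 4000 × 38.3 = 1.58×10^8 J/(m²·K).
C_land = 1830 × 1560 × 1.79 = 5.11×10^6 J/(m²·K).
Undamped amplitude ∝ 1/C, so A_land/A_ocean = C_ocean/C_land = 30.9.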